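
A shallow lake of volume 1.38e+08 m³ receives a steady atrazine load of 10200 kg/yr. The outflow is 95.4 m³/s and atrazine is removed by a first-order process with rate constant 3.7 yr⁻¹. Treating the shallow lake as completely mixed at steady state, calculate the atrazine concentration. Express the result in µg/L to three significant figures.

2.90 µg/L

Outflow Q = 95.4 m³/s × 3.156e+07 s/yr = 3.011e+09 m³/yr.
Steady-state CSTR mass balance: W = Q·C + k·V·C, so C = W/(Q + kV).
Q + kV = 3.011e+09 + 3.7·1.38e+08 = 3.521e+09 m³/yr.
C = 10200/3.521e+09 = 2.897e-06 kg/m³ = 0.002897 mg/L = 2.897 µg/L.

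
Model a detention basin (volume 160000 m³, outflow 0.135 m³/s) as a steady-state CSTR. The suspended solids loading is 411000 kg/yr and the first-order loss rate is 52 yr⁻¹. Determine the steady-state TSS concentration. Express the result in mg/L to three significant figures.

Outflow Q = 0.135 m³/s × 3.156e+07 s/yr = 4.26e+06 m³/yr.
Steady-state CSTR mass balance: W = Q·C + k·V·C, so C = W/(Q + kV).
Q + kV = 4.26e+06 + 52·160000 = 1.258e+07 m³/yr.
C = 411000/1.258e+07 = 0.03267 kg/m³ = 32.67 mg/L.

32.7 mg/L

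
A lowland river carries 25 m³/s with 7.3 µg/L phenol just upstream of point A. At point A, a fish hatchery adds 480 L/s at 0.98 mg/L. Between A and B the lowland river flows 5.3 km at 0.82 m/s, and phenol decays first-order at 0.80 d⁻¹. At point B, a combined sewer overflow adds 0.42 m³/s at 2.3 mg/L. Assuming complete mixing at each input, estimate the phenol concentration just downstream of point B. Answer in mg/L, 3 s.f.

7.3 µg/L = 0.0073 mg/L.
480 L/s = 0.48 m³/s.
After input A: C = (25·0.0073 + 0.48·0.98) / 25.48 = 0.02562 mg/L.
Over the 5.3 km reach to input B (t = 6463 s = 0.07481 d), decay gives C = 0.02562·exp(−0.80·0.07481) = 0.02414 mg/L.
After input B: C = (25.48·0.02414 + 0.42·2.3) / 25.9 = 0.06104 mg/L.

0.0610 mg/L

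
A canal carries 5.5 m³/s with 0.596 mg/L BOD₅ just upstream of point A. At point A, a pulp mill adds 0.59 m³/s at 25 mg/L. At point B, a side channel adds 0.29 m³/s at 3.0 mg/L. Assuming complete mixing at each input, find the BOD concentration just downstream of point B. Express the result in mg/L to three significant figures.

After input A: C = (5.5·0.596 + 0.59·25) / 6.09 = 2.96 mg/L.
After input B: C = (6.09·2.96 + 0.29·3) / 6.38 = 2.962 mg/L.

2.96 mg/L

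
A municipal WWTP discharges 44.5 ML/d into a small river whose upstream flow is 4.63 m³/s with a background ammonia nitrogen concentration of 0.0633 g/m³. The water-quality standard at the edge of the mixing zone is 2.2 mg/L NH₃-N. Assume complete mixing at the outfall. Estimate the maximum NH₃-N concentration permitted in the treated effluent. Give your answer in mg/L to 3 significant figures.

21.4 mg/L

44.5 ML/d = 0.515 m³/s.
Mass balance: 2.2·5.145 = 0.515·Cₑ + 4.63·0.0633.
Cₑ = (11.32 − 0.2931) / 0.515 = 21.41 mg/L.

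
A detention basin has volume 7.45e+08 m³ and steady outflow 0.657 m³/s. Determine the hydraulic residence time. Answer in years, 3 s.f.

35.9 yr

Q = 0.657 m³/s × 3.156e+07 s/yr = 2.073e+07 m³/yr.
Hydraulic residence time τ = V/Q = 7.45e+08/2.073e+07 = 35.93 yr.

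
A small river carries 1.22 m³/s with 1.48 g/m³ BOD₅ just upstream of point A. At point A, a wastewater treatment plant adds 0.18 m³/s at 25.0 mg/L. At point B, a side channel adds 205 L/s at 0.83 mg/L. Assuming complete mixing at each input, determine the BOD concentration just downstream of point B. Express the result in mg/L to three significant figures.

4.03 mg/L

After input A: C = (1.22·1.48 + 0.18·25) / 1.4 = 4.504 mg/L.
205 L/s = 0.205 m³/s.
After input B: C = (1.4·4.504 + 0.205·0.83) / 1.605 = 4.035 mg/L.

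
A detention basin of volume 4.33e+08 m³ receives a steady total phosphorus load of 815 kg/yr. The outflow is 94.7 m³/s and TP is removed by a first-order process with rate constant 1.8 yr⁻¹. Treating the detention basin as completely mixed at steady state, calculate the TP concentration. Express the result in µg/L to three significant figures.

0.216 µg/L

Outflow Q = 94.7 m³/s × 3.156e+07 s/yr = 2.989e+09 m³/yr.
Steady-state CSTR mass balance: W = Q·C + k·V·C, so C = W/(Q + kV).
Q + kV = 2.989e+09 + 1.8·4.33e+08 = 3.768e+09 m³/yr.
C = 815/3.768e+09 = 2.163e-07 kg/m³ = 0.0002163 mg/L = 0.2163 µg/L.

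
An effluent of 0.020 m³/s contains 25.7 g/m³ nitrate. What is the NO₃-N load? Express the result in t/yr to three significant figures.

16.2 t/yr

Mass flux = Q·C = 0.02 m³/s × 25.7 g/m³ = 0.514 g/s.
= 0.514 g/s × 31.56 = 16.22 t/yr.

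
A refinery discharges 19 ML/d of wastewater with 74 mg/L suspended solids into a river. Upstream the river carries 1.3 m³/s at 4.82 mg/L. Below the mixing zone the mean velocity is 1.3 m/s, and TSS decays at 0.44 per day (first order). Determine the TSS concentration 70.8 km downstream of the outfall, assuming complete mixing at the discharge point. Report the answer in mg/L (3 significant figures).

19 ML/d = 0.2199 m³/s.
After complete mixing, C₀ = (0.2199·74 + 1.3·4.82) / 1.52 = 14.83 mg/L.
Travel time t = 7.08e+04 m / 1.3 m/s = 5.446e+04 s = 0.6303 d.
C = 14.83·exp(−0.44·0.6303) = 14.83·0.7578 = 11.24 mg/L.

11.2 mg/L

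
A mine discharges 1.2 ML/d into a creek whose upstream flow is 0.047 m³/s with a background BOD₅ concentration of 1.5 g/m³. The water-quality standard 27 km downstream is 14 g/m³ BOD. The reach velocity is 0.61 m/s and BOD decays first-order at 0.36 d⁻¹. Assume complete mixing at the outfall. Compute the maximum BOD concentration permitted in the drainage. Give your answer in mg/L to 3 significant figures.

68.7 mg/L

1.2 ML/d = 0.01389 m³/s.
Travel time to the compliance point: t = 2.7e+04/0.61 = 4.426e+04 s = 0.5123 d; decay factor exp(−0.36·0.5123) = 0.8316.
So the concentration just after mixing may be at most 14/0.8316 = 16.84 mg/L.
Mass balance: 16.84·0.06089 = 0.01389·Cₑ + 0.047·1.5.
Cₑ = (1.025 − 0.0705) / 0.01389 = 68.73 mg/L.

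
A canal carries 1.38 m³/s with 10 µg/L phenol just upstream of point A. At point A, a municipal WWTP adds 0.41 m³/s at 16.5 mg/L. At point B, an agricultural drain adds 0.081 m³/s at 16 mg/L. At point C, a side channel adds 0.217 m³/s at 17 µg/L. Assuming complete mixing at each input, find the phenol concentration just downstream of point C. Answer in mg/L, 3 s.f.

10 µg/L = 0.01 mg/L.
After input A: C = (1.38·0.01 + 0.41·16.5) / 1.79 = 3.787 mg/L.
After input B: C = (1.79·3.787 + 0.081·16) / 1.871 = 4.316 mg/L.
17 µg/L = 0.017 mg/L.
After input C: C = (1.871·4.316 + 0.217·0.017) / 2.088 = 3.869 mg/L.

3.87 mg/L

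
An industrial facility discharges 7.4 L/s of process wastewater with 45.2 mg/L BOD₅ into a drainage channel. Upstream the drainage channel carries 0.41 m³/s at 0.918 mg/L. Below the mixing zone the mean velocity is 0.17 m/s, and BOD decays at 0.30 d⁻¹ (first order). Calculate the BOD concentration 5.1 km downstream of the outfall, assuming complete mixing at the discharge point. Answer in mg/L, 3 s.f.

1.53 mg/L

7.4 L/s = 0.0074 m³/s.
After complete mixing, C₀ = (0.0074·45.2 + 0.41·0.918) / 0.4174 = 1.703 mg/L.
Travel time t = 5100 m / 0.17 m/s = 3e+04 s = 0.3472 d.
C = 1.703·exp(−0.30·0.3472) = 1.703·0.9011 = 1.535 mg/L.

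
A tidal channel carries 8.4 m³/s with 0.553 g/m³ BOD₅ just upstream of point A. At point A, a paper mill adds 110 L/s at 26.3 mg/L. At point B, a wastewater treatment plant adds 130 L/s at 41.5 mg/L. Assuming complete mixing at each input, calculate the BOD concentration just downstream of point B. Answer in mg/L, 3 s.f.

1.50 mg/L

110 L/s = 0.11 m³/s.
After input A: C = (8.4·0.553 + 0.11·26.3) / 8.51 = 0.8858 mg/L.
130 L/s = 0.13 m³/s.
After input B: C = (8.51·0.8858 + 0.13·41.5) / 8.64 = 1.497 mg/L.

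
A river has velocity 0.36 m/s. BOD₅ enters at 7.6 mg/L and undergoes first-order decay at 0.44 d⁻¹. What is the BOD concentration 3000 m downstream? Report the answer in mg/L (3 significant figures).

7.28 mg/L

Travel time t = 3000 m / 0.36 m/s = 3000/0.36 = 8333 s = 0.09645 d.
First-order decay: C = 7.6·exp(−0.44·0.09645) = 7.6·0.9584 = 7.284 mg/L.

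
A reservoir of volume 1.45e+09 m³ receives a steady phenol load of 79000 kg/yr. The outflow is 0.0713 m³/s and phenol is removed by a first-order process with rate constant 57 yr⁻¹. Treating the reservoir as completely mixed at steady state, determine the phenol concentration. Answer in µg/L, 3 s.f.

Outflow Q = 0.0713 m³/s × 3.156e+07 s/yr = 2.25e+06 m³/yr.
Steady-state CSTR mass balance: W = Q·C + k·V·C, so C = W/(Q + kV).
Q + kV = 2.25e+06 + 57·1.45e+09 = 8.265e+10 m³/yr.
C = 79000/8.265e+10 = 9.558e-07 kg/m³ = 0.0009558 mg/L = 0.9558 µg/L.

0.956 µg/L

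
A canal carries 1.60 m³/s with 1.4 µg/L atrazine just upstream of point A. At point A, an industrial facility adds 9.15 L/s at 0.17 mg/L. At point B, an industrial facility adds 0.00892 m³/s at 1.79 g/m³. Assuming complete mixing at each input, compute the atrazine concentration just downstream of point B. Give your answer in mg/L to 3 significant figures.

1.4 µg/L = 0.0014 mg/L.
9.15 L/s = 0.00915 m³/s.
After input A: C = (1.6·0.0014 + 0.00915·0.17) / 1.609 = 0.002359 mg/L.
After input B: C = (1.609·0.002359 + 0.00892·1.79) / 1.618 = 0.01221 mg/L.

0.0122 mg/L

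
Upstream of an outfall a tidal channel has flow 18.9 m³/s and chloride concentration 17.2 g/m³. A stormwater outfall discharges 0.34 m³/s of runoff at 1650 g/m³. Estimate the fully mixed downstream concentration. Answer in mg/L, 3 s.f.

46.1 mg/L

Conservation of mass across the mixing zone: C = (0.34·1650 + 18.9·17.2) / (0.34 + 18.9) = 886.1/19.24 = 46.05 mg/L.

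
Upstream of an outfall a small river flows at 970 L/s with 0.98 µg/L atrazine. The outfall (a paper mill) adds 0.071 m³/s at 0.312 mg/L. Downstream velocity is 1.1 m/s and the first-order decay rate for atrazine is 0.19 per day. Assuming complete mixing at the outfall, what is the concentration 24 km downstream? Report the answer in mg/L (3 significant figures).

970 L/s = 0.97 m³/s.
0.98 µg/L = 0.00098 mg/L.
After complete mixing, C₀ = (0.071·0.312 + 0.97·0.00098) / 1.041 = 0.02219 mg/L.
Travel time t = 2.4e+04 m / 1.1 m/s = 2.182e+04 s = 0.2525 d.
C = 0.02219·exp(−0.19·0.2525) = 0.02219·0.9532 = 0.02115 mg/L.

0.0212 mg/L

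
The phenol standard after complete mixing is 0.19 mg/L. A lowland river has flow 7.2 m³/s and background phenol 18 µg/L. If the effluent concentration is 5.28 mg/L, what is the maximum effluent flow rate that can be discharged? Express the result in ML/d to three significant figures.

18 µg/L = 0.018 mg/L.
Mass balance at complete mixing: C_std·(Q_w + Q_r) = Q_w·C_e + Q_r·C_b.
Rearranging, Q_w = Q_r·(C_std − C_b)/(C_e − C_std) = 7.2·(0.19 − 0.018) / (5.28 − 0.19) = 0.2433 m³/s.
= 21.02 ML/d.

21.0 ML/d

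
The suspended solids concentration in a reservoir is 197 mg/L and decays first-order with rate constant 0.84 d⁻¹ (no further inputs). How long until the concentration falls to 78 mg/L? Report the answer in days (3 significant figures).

1.10 d

t = ln(C₀/C)/k = ln(197/78)/0.84 = 0.9265/0.84 = 1.103 d.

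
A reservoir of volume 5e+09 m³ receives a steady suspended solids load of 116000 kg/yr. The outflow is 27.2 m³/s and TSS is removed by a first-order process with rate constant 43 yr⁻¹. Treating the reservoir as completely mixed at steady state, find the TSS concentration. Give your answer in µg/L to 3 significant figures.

0.537 µg/L

Outflow Q = 27.2 m³/s × 3.156e+07 s/yr = 8.584e+08 m³/yr.
Steady-state CSTR mass balance: W = Q·C + k·V·C, so C = W/(Q + kV).
Q + kV = 8.584e+08 + 43·5e+09 = 2.159e+11 m³/yr.
C = 116000/2.159e+11 = 5.374e-07 kg/m³ = 0.0005374 mg/L = 0.5374 µg/L.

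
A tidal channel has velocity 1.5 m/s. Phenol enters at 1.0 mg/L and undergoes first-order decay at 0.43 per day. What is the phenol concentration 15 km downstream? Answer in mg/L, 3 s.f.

Travel time t = 15 km / 1.5 m/s = 1.5e+04/1.5 = 1e+04 s = 0.1157 d.
First-order decay: C = 1.0·exp(−0.43·0.1157) = 1.0·0.9514 = 0.9514 mg/L.

0.951 mg/L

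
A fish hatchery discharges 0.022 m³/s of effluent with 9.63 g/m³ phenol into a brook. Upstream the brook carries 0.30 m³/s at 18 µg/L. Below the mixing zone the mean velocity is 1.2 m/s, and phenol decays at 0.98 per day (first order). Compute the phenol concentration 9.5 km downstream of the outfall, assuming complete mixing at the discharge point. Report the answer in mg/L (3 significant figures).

18 µg/L = 0.018 mg/L.
After complete mixing, C₀ = (0.022·9.63 + 0.3·0.018) / 0.322 = 0.6747 mg/L.
Travel time t = 9500 m / 1.2 m/s = 7917 s = 0.09163 d.
C = 0.6747·exp(−0.98·0.09163) = 0.6747·0.9141 = 0.6168 mg/L.

0.617 mg/L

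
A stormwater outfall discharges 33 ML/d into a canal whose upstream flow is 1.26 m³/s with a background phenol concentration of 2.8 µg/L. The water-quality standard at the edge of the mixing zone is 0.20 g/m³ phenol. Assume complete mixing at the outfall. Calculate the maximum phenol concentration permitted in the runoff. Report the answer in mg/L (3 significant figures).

33 ML/d = 0.3819 m³/s.
2.8 µg/L = 0.0028 mg/L.
Mass balance: 0.2·1.642 = 0.3819·Cₑ + 1.26·0.0028.
Cₑ = (0.3284 − 0.003528) / 0.3819 = 0.8505 mg/L.

0.851 mg/L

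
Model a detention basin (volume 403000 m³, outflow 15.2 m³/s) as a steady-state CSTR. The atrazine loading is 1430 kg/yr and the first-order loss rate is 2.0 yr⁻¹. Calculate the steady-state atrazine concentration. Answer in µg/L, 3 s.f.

Outflow Q = 15.2 m³/s × 3.156e+07 s/yr = 4.797e+08 m³/yr.
Steady-state CSTR mass balance: W = Q·C + k·V·C, so C = W/(Q + kV).
Q + kV = 4.797e+08 + 2.0·403000 = 4.805e+08 m³/yr.
C = 1430/4.805e+08 = 2.976e-06 kg/m³ = 0.002976 mg/L = 2.976 µg/L.

2.98 µg/L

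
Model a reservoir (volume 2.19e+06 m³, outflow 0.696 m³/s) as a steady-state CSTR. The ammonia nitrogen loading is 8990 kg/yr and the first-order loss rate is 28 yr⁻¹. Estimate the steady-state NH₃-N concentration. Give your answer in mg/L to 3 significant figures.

0.108 mg/L

Outflow Q = 0.696 m³/s × 3.156e+07 s/yr = 2.196e+07 m³/yr.
Steady-state CSTR mass balance: W = Q·C + k·V·C, so C = W/(Q + kV).
Q + kV = 2.196e+07 + 28·2.19e+06 = 8.328e+07 m³/yr.
C = 8990/8.328e+07 = 0.0001079 kg/m³ = 0.1079 mg/L.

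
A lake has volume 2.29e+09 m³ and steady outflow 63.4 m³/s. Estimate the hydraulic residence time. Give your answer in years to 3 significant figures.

Q = 63.4 m³/s × 3.156e+07 s/yr = 2.001e+09 m³/yr.
Hydraulic residence time τ = V/Q = 2.29e+09/2.001e+09 = 1.145 yr.

1.14 yr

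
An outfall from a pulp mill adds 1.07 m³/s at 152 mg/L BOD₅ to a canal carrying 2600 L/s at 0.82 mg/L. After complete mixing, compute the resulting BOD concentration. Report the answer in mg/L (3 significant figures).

2600 L/s = 2.6 m³/s.
Conservation of mass across the mixing zone: C = (1.07·152 + 2.6·0.82) / (1.07 + 2.6) = 164.8/3.67 = 44.9 mg/L.

44.9 mg/L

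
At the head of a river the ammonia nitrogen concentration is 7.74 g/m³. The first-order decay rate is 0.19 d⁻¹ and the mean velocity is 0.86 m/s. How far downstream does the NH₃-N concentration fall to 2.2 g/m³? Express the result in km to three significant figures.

From C = C₀·e^(−kt), t = ln(C₀/C)/k = ln(7.74/2.2)/0.19 = 1.258/0.19 = 6.621 d.
Distance = v·t = 0.86 m/s × 5.72e+05 s = 4.919e+05 m = 491.9 km.

492 km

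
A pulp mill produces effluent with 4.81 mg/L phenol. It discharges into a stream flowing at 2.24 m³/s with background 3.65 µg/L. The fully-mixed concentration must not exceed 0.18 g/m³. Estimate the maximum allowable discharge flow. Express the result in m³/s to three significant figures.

3.65 µg/L = 0.00365 mg/L.
Mass balance at complete mixing: C_std·(Q_w + Q_r) = Q_w·C_e + Q_r·C_b.
Rearranging, Q_w = Q_r·(C_std − C_b)/(C_e − C_std) = 2.24·(0.18 − 0.00365) / (4.81 − 0.18) = 0.08532 m³/s.

0.0853 m³/s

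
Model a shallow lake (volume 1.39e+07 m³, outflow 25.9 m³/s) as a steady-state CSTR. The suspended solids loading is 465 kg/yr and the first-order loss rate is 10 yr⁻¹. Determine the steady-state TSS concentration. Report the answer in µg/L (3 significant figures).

Outflow Q = 25.9 m³/s × 3.156e+07 s/yr = 8.173e+08 m³/yr.
Steady-state CSTR mass balance: W = Q·C + k·V·C, so C = W/(Q + kV).
Q + kV = 8.173e+08 + 10·1.39e+07 = 9.563e+08 m³/yr.
C = 465/9.563e+08 = 4.862e-07 kg/m³ = 0.0004862 mg/L = 0.4862 µg/L.

0.486 µg/L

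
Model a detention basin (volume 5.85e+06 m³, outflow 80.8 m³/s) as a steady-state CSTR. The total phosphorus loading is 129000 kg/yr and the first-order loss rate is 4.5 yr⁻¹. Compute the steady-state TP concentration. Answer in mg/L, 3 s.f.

Outflow Q = 80.8 m³/s × 3.156e+07 s/yr = 2.55e+09 m³/yr.
Steady-state CSTR mass balance: W = Q·C + k·V·C, so C = W/(Q + kV).
Q + kV = 2.55e+09 + 4.5·5.85e+06 = 2.576e+09 m³/yr.
C = 129000/2.576e+09 = 5.007e-05 kg/m³ = 0.05007 mg/L.

0.0501 mg/L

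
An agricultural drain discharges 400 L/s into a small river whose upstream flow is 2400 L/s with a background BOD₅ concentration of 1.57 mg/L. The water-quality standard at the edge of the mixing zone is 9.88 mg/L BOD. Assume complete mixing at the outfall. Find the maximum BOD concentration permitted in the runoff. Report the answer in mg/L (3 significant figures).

59.7 mg/L

400 L/s = 0.4 m³/s.
2400 L/s = 2.4 m³/s.
Mass balance: 9.88·2.8 = 0.4·Cₑ + 2.4·1.57.
Cₑ = (27.66 − 3.768) / 0.4 = 59.74 mg/L.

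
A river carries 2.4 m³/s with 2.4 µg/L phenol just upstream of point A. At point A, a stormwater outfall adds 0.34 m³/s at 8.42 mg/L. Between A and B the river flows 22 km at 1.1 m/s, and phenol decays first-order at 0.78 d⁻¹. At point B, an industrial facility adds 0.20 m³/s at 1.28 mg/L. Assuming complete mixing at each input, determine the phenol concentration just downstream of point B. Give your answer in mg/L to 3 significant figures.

0.902 mg/L

2.4 µg/L = 0.0024 mg/L.
After input A: C = (2.4·0.0024 + 0.34·8.42) / 2.74 = 1.047 mg/L.
Over the 22 km reach to input B (t = 2e+04 s = 0.2315 d), decay gives C = 1.047·exp(−0.78·0.2315) = 0.874 mg/L.
After input B: C = (2.74·0.874 + 0.2·1.28) / 2.94 = 0.9016 mg/L.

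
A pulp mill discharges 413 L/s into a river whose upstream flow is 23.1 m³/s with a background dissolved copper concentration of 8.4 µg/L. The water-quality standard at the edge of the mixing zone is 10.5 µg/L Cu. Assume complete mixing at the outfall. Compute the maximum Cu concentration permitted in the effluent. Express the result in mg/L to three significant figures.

413 L/s = 0.413 m³/s.
8.4 µg/L = 0.0084 mg/L.
10.5 µg/L = 0.0105 mg/L.
Mass balance: 0.0105·23.51 = 0.413·Cₑ + 23.1·0.0084.
Cₑ = (0.2469 − 0.194) / 0.413 = 0.128 mg/L.

0.128 mg/L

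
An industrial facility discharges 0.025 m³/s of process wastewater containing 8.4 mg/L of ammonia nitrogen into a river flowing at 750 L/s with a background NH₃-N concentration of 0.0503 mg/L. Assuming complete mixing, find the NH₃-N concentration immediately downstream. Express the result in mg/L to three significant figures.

750 L/s = 0.75 m³/s.
Conservation of mass across the mixing zone: C = (0.025·8.4 + 0.75·0.0503) / (0.025 + 0.75) = 0.2477/0.775 = 0.3196 mg/L.

0.320 mg/L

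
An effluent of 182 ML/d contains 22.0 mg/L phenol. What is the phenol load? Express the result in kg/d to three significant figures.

4000 kg/d

182 ML/d = 2.106 m³/s.
Mass flux = Q·C = 2.106 m³/s × 22 g/m³ = 46.34 g/s.
= 46.34 g/s × 86.4 = 4004 kg/d.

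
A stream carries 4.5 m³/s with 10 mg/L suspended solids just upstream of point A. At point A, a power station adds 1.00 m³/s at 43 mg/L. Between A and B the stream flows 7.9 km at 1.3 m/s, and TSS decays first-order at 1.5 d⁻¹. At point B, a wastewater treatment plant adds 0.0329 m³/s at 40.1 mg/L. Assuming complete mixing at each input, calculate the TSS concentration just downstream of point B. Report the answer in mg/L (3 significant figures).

14.6 mg/L

After input A: C = (4.5·10 + 1·43) / 5.5 = 16 mg/L.
Over the 7.9 km reach to input B (t = 6077 s = 0.07033 d), decay gives C = 16·exp(−1.5·0.07033) = 14.4 mg/L.
After input B: C = (5.5·14.4 + 0.0329·40.1) / 5.533 = 14.55 mg/L.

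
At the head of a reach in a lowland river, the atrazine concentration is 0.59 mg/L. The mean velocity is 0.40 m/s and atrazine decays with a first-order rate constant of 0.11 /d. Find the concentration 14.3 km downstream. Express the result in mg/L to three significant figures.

Travel time t = 14.3 km / 0.40 m/s = 1.43e+04/0.40 = 3.575e+04 s = 0.4138 d.
First-order decay: C = 0.59·exp(−0.11·0.4138) = 0.59·0.9555 = 0.5637 mg/L.

0.564 mg/L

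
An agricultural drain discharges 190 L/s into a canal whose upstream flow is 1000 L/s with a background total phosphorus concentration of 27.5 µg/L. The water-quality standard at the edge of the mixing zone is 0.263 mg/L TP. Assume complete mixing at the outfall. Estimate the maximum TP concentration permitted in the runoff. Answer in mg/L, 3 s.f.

1.50 mg/L

190 L/s = 0.19 m³/s.
1000 L/s = 1 m³/s.
27.5 µg/L = 0.0275 mg/L.
Mass balance: 0.263·1.19 = 0.19·Cₑ + 1·0.0275.
Cₑ = (0.313 − 0.0275) / 0.19 = 1.502 mg/L.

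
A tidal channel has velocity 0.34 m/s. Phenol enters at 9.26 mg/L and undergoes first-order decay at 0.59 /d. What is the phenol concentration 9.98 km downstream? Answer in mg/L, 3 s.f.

Travel time t = 9.98 km / 0.34 m/s = 9980/0.34 = 2.935e+04 s = 0.3397 d.
First-order decay: C = 9.26·exp(−0.59·0.3397) = 9.26·0.8184 = 7.578 mg/L.

7.58 mg/L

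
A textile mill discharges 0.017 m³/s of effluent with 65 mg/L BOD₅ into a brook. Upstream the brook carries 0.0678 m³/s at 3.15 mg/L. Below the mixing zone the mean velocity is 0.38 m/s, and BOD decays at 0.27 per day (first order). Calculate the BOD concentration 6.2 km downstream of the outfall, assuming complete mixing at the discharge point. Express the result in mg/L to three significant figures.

14.8 mg/L

After complete mixing, C₀ = (0.017·65 + 0.0678·3.15) / 0.0848 = 15.55 mg/L.
Travel time t = 6200 m / 0.38 m/s = 1.632e+04 s = 0.1888 d.
C = 15.55·exp(−0.27·0.1888) = 15.55·0.9503 = 14.78 mg/L.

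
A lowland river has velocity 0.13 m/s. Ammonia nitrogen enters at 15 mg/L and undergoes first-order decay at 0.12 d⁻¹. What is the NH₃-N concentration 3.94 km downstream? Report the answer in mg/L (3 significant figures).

Travel time t = 3.94 km / 0.13 m/s = 3940/0.13 = 3.031e+04 s = 0.3508 d.
First-order decay: C = 15·exp(−0.12·0.3508) = 15·0.9588 = 14.38 mg/L.

14.4 mg/L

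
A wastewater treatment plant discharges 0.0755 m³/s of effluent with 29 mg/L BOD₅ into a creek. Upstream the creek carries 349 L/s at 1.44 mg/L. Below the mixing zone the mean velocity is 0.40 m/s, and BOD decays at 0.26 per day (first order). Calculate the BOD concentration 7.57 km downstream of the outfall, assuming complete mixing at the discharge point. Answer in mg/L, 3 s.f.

349 L/s = 0.349 m³/s.
After complete mixing, C₀ = (0.0755·29 + 0.349·1.44) / 0.4245 = 6.342 mg/L.
Travel time t = 7570 m / 0.40 m/s = 1.892e+04 s = 0.219 d.
C = 6.342·exp(−0.26·0.219) = 6.342·0.9446 = 5.991 mg/L.

5.99 mg/L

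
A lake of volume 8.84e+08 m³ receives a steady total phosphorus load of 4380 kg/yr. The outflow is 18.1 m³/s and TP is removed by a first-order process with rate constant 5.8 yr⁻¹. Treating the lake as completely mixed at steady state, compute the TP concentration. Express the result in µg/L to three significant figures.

Outflow Q = 18.1 m³/s × 3.156e+07 s/yr = 5.712e+08 m³/yr.
Steady-state CSTR mass balance: W = Q·C + k·V·C, so C = W/(Q + kV).
Q + kV = 5.712e+08 + 5.8·8.84e+08 = 5.698e+09 m³/yr.
C = 4380/5.698e+09 = 7.686e-07 kg/m³ = 0.0007686 mg/L = 0.7686 µg/L.

0.769 µg/L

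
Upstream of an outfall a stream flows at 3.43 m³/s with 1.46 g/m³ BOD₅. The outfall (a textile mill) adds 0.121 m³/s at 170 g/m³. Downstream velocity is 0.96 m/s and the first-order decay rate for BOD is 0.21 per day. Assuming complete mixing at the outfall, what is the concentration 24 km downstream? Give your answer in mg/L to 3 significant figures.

After complete mixing, C₀ = (0.121·170 + 3.43·1.46) / 3.551 = 7.203 mg/L.
Travel time t = 2.4e+04 m / 0.96 m/s = 2.5e+04 s = 0.2894 d.
C = 7.203·exp(−0.21·0.2894) = 7.203·0.941 = 6.778 mg/L.

6.78 mg/L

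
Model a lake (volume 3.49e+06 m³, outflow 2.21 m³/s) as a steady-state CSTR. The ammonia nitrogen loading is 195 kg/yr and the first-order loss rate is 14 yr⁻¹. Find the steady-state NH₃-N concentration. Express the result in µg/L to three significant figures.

1.64 µg/L

Outflow Q = 2.21 m³/s × 3.156e+07 s/yr = 6.974e+07 m³/yr.
Steady-state CSTR mass balance: W = Q·C + k·V·C, so C = W/(Q + kV).
Q + kV = 6.974e+07 + 14·3.49e+06 = 1.186e+08 m³/yr.
C = 195/1.186e+08 = 1.644e-06 kg/m³ = 0.001644 mg/L = 1.644 µg/L.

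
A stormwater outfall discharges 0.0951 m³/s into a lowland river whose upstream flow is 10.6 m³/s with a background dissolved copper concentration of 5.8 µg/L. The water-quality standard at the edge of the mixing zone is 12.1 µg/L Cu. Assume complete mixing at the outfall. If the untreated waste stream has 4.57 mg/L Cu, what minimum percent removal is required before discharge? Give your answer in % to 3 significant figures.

5.8 µg/L = 0.0058 mg/L.
12.1 µg/L = 0.0121 mg/L.
Mass balance: 0.0121·10.7 = 0.0951·Cₑ + 10.6·0.0058.
Cₑ = (0.1294 − 0.06148) / 0.0951 = 0.7143 mg/L.
Required removal = 1 − 0.7143/4.57 = 84.37 %.

84.4 %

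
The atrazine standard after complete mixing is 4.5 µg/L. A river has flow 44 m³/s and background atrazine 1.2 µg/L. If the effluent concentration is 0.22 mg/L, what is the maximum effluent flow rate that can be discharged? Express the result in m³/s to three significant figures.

1.2 µg/L = 0.0012 mg/L.
4.5 µg/L = 0.0045 mg/L.
Mass balance at complete mixing: C_std·(Q_w + Q_r) = Q_w·C_e + Q_r·C_b.
Rearranging, Q_w = Q_r·(C_std − C_b)/(C_e − C_std) = 44·(0.0045 − 0.0012) / (0.22 − 0.0045) = 0.6738 m³/s.

0.674 m³/s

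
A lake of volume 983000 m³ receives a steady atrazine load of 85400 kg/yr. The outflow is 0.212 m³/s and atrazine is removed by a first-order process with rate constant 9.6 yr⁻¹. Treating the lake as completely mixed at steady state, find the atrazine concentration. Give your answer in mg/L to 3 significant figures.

5.30 mg/L

Outflow Q = 0.212 m³/s × 3.156e+07 s/yr = 6.69e+06 m³/yr.
Steady-state CSTR mass balance: W = Q·C + k·V·C, so C = W/(Q + kV).
Q + kV = 6.69e+06 + 9.6·983000 = 1.613e+07 m³/yr.
C = 85400/1.613e+07 = 0.005295 kg/m³ = 5.295 mg/L.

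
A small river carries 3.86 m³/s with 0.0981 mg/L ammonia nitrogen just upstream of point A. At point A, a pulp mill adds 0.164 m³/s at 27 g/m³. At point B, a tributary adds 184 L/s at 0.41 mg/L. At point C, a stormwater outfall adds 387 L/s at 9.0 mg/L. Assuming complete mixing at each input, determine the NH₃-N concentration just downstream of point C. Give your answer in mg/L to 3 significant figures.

1.82 mg/L

After input A: C = (3.86·0.0981 + 0.164·27) / 4.024 = 1.194 mg/L.
184 L/s = 0.184 m³/s.
After input B: C = (4.024·1.194 + 0.184·0.41) / 4.208 = 1.16 mg/L.
387 L/s = 0.387 m³/s.
After input C: C = (4.208·1.16 + 0.387·9) / 4.595 = 1.82 mg/L.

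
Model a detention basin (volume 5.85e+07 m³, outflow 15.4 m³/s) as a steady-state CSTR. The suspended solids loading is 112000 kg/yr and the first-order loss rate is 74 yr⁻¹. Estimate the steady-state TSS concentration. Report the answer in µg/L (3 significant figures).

23.3 µg/L

Outflow Q = 15.4 m³/s × 3.156e+07 s/yr = 4.86e+08 m³/yr.
Steady-state CSTR mass balance: W = Q·C + k·V·C, so C = W/(Q + kV).
Q + kV = 4.86e+08 + 74·5.85e+07 = 4.815e+09 m³/yr.
C = 112000/4.815e+09 = 2.326e-05 kg/m³ = 0.02326 mg/L = 23.26 µg/L.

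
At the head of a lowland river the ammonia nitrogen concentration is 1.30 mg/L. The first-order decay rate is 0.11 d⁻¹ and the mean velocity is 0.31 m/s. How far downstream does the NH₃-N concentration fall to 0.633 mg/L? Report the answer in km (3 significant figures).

175 km

From C = C₀·e^(−kt), t = ln(C₀/C)/k = ln(1.30/0.633)/0.11 = 0.7196/0.11 = 6.542 d.
Distance = v·t = 0.31 m/s × 5.653e+05 s = 1.752e+05 m = 175.2 km.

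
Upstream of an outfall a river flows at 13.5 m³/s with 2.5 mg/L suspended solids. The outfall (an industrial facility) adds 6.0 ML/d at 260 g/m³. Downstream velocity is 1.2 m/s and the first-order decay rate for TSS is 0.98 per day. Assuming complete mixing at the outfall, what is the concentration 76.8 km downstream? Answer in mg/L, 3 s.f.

6.0 ML/d = 0.06944 m³/s.
After complete mixing, C₀ = (0.06944·260 + 13.5·2.5) / 13.57 = 3.818 mg/L.
Travel time t = 7.68e+04 m / 1.2 m/s = 6.4e+04 s = 0.7407 d.
C = 3.818·exp(−0.98·0.7407) = 3.818·0.4839 = 1.847 mg/L.

1.85 mg/L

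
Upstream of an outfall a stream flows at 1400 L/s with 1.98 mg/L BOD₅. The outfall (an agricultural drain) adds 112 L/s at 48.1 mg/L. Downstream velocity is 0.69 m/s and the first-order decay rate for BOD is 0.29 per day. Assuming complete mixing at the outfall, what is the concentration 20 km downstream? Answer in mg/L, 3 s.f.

4.90 mg/L

112 L/s = 0.112 m³/s.
1400 L/s = 1.4 m³/s.
After complete mixing, C₀ = (0.112·48.1 + 1.4·1.98) / 1.512 = 5.396 mg/L.
Travel time t = 2e+04 m / 0.69 m/s = 2.899e+04 s = 0.3355 d.
C = 5.396·exp(−0.29·0.3355) = 5.396·0.9073 = 4.896 mg/L.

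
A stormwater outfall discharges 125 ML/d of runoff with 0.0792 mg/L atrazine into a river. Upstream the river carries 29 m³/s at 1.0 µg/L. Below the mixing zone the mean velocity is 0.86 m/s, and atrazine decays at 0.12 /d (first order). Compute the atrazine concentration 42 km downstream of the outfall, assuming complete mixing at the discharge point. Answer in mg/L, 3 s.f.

125 ML/d = 1.447 m³/s.
1.0 µg/L = 0.001 mg/L.
After complete mixing, C₀ = (1.447·0.0792 + 29·0.001) / 30.45 = 0.004716 mg/L.
Travel time t = 4.2e+04 m / 0.86 m/s = 4.884e+04 s = 0.5652 d.
C = 0.004716·exp(−0.12·0.5652) = 0.004716·0.9344 = 0.004407 mg/L.

0.00441 mg/L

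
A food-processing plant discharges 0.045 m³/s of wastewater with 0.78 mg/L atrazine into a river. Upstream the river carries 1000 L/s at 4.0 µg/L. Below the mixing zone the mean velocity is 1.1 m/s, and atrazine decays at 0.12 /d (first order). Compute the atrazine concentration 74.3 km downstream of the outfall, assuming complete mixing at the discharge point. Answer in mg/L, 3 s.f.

0.0341 mg/L

1000 L/s = 1 m³/s.
4.0 µg/L = 0.004 mg/L.
After complete mixing, C₀ = (0.045·0.78 + 1·0.004) / 1.045 = 0.03742 mg/L.
Travel time t = 7.43e+04 m / 1.1 m/s = 6.755e+04 s = 0.7818 d.
C = 0.03742·exp(−0.12·0.7818) = 0.03742·0.9105 = 0.03407 mg/L.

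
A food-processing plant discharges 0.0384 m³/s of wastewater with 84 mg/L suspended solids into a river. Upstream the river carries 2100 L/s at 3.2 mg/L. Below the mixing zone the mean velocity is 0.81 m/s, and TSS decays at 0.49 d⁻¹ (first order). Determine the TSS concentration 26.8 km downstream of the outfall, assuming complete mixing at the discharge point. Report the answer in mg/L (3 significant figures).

3.86 mg/L

2100 L/s = 2.1 m³/s.
After complete mixing, C₀ = (0.0384·84 + 2.1·3.2) / 2.138 = 4.651 mg/L.
Travel time t = 2.68e+04 m / 0.81 m/s = 3.309e+04 s = 0.3829 d.
C = 4.651·exp(−0.49·0.3829) = 4.651·0.8289 = 3.855 mg/L.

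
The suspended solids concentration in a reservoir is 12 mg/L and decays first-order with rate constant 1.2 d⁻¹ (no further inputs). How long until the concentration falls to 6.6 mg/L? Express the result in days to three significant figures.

0.498 d

t = ln(C₀/C)/k = ln(12/6.6)/1.2 = 0.5978/1.2 = 0.4982 d.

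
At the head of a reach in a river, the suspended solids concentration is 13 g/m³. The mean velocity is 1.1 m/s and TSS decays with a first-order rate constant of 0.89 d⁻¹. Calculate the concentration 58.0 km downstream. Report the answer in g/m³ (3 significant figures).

Travel time t = 58.0 km / 1.1 m/s = 5.8e+04/1.1 = 5.273e+04 s = 0.6103 d.
First-order decay: C = 13·exp(−0.89·0.6103) = 13·0.5809 = 7.552 g/m³.

7.55 g/m³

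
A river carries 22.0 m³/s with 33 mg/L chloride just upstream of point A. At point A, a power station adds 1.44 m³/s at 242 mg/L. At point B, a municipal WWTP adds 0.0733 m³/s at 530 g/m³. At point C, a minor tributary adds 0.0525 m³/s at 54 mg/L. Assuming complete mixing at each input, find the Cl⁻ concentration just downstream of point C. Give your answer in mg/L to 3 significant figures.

After input A: C = (22·33 + 1.44·242) / 23.44 = 45.84 mg/L.
After input B: C = (23.44·45.84 + 0.0733·530) / 23.51 = 47.35 mg/L.
After input C: C = (23.51·47.35 + 0.0525·54) / 23.57 = 47.36 mg/L.

47.4 mg/L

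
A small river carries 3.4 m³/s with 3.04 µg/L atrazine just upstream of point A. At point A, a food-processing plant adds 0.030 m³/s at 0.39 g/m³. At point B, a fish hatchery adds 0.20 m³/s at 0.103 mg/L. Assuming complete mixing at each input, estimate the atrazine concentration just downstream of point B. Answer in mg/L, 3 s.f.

0.0117 mg/L

3.04 µg/L = 0.00304 mg/L.
After input A: C = (3.4·0.00304 + 0.03·0.39) / 3.43 = 0.006424 mg/L.
After input B: C = (3.43·0.006424 + 0.2·0.103) / 3.63 = 0.01175 mg/L.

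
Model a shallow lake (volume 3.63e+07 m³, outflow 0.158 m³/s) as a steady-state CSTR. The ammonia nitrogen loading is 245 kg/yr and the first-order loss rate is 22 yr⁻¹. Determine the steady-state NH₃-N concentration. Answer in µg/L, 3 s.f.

Outflow Q = 0.158 m³/s × 3.156e+07 s/yr = 4.986e+06 m³/yr.
Steady-state CSTR mass balance: W = Q·C + k·V·C, so C = W/(Q + kV).
Q + kV = 4.986e+06 + 22·3.63e+07 = 8.036e+08 m³/yr.
C = 245/8.036e+08 = 3.049e-07 kg/m³ = 0.0003049 mg/L = 0.3049 µg/L.

0.305 µg/L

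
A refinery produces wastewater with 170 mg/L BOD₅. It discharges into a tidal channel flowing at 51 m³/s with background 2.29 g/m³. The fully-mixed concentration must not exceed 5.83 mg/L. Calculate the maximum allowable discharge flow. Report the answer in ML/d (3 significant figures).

Mass balance at complete mixing: C_std·(Q_w + Q_r) = Q_w·C_e + Q_r·C_b.
Rearranging, Q_w = Q_r·(C_std − C_b)/(C_e − C_std) = 51·(5.83 − 2.29) / (170 − 5.83) = 1.1 m³/s.
= 95.02 ML/d.

95.0 ML/d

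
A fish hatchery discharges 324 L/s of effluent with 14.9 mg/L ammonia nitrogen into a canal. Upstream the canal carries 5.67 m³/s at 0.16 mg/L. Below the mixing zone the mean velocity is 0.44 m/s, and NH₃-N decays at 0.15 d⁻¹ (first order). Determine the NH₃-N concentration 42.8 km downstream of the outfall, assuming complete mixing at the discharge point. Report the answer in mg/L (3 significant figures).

324 L/s = 0.324 m³/s.
After complete mixing, C₀ = (0.324·14.9 + 5.67·0.16) / 5.994 = 0.9568 mg/L.
Travel time t = 4.28e+04 m / 0.44 m/s = 9.727e+04 s = 1.126 d.
C = 0.9568·exp(−0.15·1.126) = 0.9568·0.8446 = 0.8081 mg/L.

0.808 mg/L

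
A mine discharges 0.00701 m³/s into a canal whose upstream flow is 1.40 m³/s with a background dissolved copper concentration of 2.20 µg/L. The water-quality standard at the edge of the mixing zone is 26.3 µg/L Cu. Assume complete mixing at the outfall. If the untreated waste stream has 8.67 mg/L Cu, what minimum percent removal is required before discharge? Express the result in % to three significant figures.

44.2 %

2.20 µg/L = 0.0022 mg/L.
26.3 µg/L = 0.0263 mg/L.
Mass balance: 0.0263·1.407 = 0.00701·Cₑ + 1.4·0.0022.
Cₑ = (0.037 − 0.00308) / 0.00701 = 4.839 mg/L.
Required removal = 1 − 4.839/8.67 = 44.18 %.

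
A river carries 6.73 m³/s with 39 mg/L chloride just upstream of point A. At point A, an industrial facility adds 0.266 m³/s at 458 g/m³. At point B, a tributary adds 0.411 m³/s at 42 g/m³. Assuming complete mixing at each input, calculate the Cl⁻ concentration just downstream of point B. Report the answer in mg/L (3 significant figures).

54.2 mg/L

After input A: C = (6.73·39 + 0.266·458) / 6.996 = 54.93 mg/L.
After input B: C = (6.996·54.93 + 0.411·42) / 7.407 = 54.21 mg/L.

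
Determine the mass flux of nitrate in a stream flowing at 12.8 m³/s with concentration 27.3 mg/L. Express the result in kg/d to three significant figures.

Mass flux = Q·C = 12.8 m³/s × 27.3 g/m³ = 349.4 g/s.
= 349.4 g/s × 86.4 = 3.019e+04 kg/d.

30200 kg/d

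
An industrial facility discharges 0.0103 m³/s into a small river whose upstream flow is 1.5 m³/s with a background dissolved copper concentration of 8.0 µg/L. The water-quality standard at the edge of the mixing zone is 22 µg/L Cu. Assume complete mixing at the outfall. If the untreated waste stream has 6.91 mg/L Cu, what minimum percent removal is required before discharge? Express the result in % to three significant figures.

70.2 %

8.0 µg/L = 0.008 mg/L.
22 µg/L = 0.022 mg/L.
Mass balance: 0.022·1.51 = 0.0103·Cₑ + 1.5·0.008.
Cₑ = (0.03323 − 0.012) / 0.0103 = 2.061 mg/L.
Required removal = 1 − 2.061/6.91 = 70.18 %.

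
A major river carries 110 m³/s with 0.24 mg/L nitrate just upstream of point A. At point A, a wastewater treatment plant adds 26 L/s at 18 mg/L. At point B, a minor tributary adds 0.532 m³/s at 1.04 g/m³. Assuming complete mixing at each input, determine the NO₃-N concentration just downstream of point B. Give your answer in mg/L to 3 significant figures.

0.248 mg/L

26 L/s = 0.026 m³/s.
After input A: C = (110·0.24 + 0.026·18) / 110 = 0.2442 mg/L.
After input B: C = (110·0.2442 + 0.532·1.04) / 110.6 = 0.248 mg/L.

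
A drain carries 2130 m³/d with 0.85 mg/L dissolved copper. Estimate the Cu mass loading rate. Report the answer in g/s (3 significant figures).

2130 m³/d = 0.02465 m³/s.
Mass flux = Q·C = 0.02465 m³/s × 0.85 g/m³ = 0.02095 g/s.

0.0210 g/s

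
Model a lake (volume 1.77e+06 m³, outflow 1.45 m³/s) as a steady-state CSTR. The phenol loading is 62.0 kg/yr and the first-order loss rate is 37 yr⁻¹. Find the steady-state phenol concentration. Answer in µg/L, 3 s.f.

Outflow Q = 1.45 m³/s × 3.156e+07 s/yr = 4.576e+07 m³/yr.
Steady-state CSTR mass balance: W = Q·C + k·V·C, so C = W/(Q + kV).
Q + kV = 4.576e+07 + 37·1.77e+06 = 1.112e+08 m³/yr.
C = 62.0/1.112e+08 = 5.573e-07 kg/m³ = 0.0005573 mg/L = 0.5573 µg/L.

0.557 µg/L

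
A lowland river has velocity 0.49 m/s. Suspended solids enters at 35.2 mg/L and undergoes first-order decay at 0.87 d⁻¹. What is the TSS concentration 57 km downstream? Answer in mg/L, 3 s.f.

10.9 mg/L

Travel time t = 57 km / 0.49 m/s = 5.7e+04/0.49 = 1.163e+05 s = 1.346 d.
First-order decay: C = 35.2·exp(−0.87·1.346) = 35.2·0.31 = 10.91 mg/L.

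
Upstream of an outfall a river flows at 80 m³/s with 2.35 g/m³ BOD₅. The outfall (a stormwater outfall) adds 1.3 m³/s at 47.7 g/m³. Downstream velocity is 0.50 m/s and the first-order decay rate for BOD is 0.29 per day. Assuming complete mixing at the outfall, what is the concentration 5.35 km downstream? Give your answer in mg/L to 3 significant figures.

After complete mixing, C₀ = (1.3·47.7 + 80·2.35) / 81.3 = 3.075 mg/L.
Travel time t = 5350 m / 0.50 m/s = 1.07e+04 s = 0.1238 d.
C = 3.075·exp(−0.29·0.1238) = 3.075·0.9647 = 2.967 mg/L.

2.97 mg/L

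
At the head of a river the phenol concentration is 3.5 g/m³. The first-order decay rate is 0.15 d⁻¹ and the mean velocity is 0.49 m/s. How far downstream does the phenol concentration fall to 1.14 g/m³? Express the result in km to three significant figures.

317 km

From C = C₀·e^(−kt), t = ln(C₀/C)/k = ln(3.5/1.14)/0.15 = 1.122/0.15 = 7.478 d.
Distance = v·t = 0.49 m/s × 6.461e+05 s = 3.166e+05 m = 316.6 km.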